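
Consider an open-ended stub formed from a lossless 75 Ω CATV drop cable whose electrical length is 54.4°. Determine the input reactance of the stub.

X_in ≈ -53.7 Ω (capacitive)

tan(βl) = 1.4
For an open-ended stub, Z_in = −jZ_0·cot(βl) = −jZ_0/tan(βl)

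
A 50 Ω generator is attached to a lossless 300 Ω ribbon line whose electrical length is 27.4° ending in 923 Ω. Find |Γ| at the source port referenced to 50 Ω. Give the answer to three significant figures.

tan(βl) = 0.518
Z_in = Z_0·(Z_L + jZ_0·tanβl)/(Z_0 + jZ_L·tanβl) = 330 − j372 Ω
Γ_s = (Z_in − Z_s)/(Z_in + Z_s) = (280 − j372)/(380 − j372), |Γ_s| = 0.875

|Γ| ≈ 0.875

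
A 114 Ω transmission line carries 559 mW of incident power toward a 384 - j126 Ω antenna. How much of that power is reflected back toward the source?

P_reflected ≈ 188 mW

|Γ| = |(270 − j126)/(498 − j126)| = 0.58
|Γ|² = 0.336
P_refl = |Γ|²·P_inc = 188 mW, P_del = (1 − |Γ|²)·P_inc = 371 mW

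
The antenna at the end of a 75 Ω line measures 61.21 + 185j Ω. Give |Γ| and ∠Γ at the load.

Γ ≈ 0.808 ∠ 40.6°

Γ = (Z_L − Z_0)/(Z_L + Z_0) = (-13.79 + j185)/(136.2 + j185)
|Γ| = 186/230 = 0.808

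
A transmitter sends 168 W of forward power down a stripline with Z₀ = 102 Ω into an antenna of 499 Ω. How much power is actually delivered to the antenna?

Γ = (499 − 102)/(499 + 102) = 0.661
|Γ|² = 0.436
P_refl = |Γ|²·P_inc = 73.3 W, P_del = (1 − |Γ|²)·P_inc = 94.7 W

P_delivered ≈ 94.7 W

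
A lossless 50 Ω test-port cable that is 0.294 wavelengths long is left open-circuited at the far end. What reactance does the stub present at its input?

βl = 2π × 0.294 = 106°
tan(βl) = -3.52
For an open-circuited stub, Z_in = −jZ_0·cot(βl) = −jZ_0/tan(βl)

X_in ≈ 14.2 Ω (inductive)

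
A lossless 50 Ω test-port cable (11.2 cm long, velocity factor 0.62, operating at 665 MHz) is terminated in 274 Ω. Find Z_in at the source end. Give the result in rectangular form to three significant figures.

λ = v/f = 0.62·c / 665 MHz = 0.28 m
βl = 2π·l/λ = 2π × 0.4 = 144°
tan(βl) = tan(144°) = -0.722
Z_in = Z_0·(Z_L + jZ_0·tanβl)/(Z_0 + jZ_L·tanβl)
     = 50·(274 − j36.1)/(50 − j198)

Z_in ≈ 25 + j62.9 Ω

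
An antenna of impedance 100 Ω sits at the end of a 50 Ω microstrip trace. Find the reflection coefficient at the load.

Γ = 0.333

Γ = (Z_L − Z_0)/(Z_L + Z_0) = (100 − 50)/(100 + 50) = 50/150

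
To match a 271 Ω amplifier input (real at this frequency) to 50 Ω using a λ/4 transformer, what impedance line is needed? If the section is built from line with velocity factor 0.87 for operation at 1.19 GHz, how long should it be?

Z_qwt = √(Z_0·R_L) = √(50 × 271) = √13550
λ = 0.87·c/f = 0.219 m, so l = λ/4 = 0.0548 m

Z_qwt ≈ 116 Ω; length ≈ 5.48 cm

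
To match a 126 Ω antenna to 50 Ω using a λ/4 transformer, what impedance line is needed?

Z_qwt ≈ 79.4 Ω

Z_qwt = √(Z_0·R_L) = √(50 × 126) = √6300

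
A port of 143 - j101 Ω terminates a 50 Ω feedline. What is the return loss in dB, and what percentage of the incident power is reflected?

Γ = (93 − j101)/(193 − j101), |Γ| = 0.63
RL = −20·log₁₀(0.63) = 4.01 dB
P_refl/P_inc = |Γ|² = 0.397

RL ≈ 4.01 dB; 39.7% of incident power reflected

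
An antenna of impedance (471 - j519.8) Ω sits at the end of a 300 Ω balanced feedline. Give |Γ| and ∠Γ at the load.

Γ = (Z_L − Z_0)/(Z_L + Z_0) = (171 − j519.8)/(771 − j519.8)
|Γ| = 547/930 = 0.588

Γ ≈ 0.588 ∠ -37.8°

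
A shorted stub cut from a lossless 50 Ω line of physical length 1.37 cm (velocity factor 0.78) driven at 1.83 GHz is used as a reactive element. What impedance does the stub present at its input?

Z_in ≈ +j39.9 Ω

λ = v/f = 0.78·c / 1.83 GHz = 0.128 m
βl = 2π·l/λ = 2π × 0.107 = 38.6°
tan(βl) = 0.797
For a shorted stub, Z_in = jZ_0·tan(βl)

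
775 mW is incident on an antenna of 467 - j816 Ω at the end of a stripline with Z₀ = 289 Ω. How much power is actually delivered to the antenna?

P_delivered ≈ 338 mW

|Γ| = |(178 − j816)/(756 − j816)| = 0.751
|Γ|² = 0.564
P_refl = |Γ|²·P_inc = 437 mW, P_del = (1 − |Γ|²)·P_inc = 338 mW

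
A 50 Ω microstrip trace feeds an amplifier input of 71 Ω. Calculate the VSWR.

For a purely resistive load, VSWR = R_L/Z_0 or Z_0/R_L (whichever > 1) = 71/50

VSWR ≈ 1.42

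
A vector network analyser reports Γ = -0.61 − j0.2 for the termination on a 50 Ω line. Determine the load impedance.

Z_L = Z_0·(1 + Γ)/(1 − Γ) = 50·(0.39 − j0.2)/(1.61 + j0.2)

Z_L ≈ 11.2 − j7.6 Ω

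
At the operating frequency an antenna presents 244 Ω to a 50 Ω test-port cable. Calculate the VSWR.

VSWR ≈ 4.88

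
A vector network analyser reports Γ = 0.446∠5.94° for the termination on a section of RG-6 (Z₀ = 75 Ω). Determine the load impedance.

Z_L ≈ 193 + j22.2 Ω

Z_L = Z_0·(1 + Γ)/(1 − Γ) = 75·(1.44 + j0.0462)/(0.556 − j0.0462)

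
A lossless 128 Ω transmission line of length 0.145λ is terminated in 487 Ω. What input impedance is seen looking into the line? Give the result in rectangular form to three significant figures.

Z_in ≈ 51.7 − j88.7 Ω

βl = 2π × 0.145 = 52.2°
tan(βl) = tan(52.2°) = 1.29
Z_in = Z_0·(Z_L + jZ_0·tanβl)/(Z_0 + jZ_L·tanβl)
     = 128·(487 + j165)/(128 + j628)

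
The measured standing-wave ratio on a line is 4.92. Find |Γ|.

|Γ| ≈ 0.662

|Γ| = (S − 1)/(S + 1) = (4.92 − 1)/(4.92 + 1) = 3.92/5.92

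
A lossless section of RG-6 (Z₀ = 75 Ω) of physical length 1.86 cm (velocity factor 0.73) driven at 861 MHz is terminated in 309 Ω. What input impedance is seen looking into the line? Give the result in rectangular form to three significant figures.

λ = v/f = 0.73·c / 861 MHz = 0.254 m
βl = 2π·l/λ = 2π × 0.0731 = 26.3°
tan(βl) = tan(26.3°) = 0.495
Z_in = Z_0·(Z_L + jZ_0·tanβl)/(Z_0 + jZ_L·tanβl)
     = 75·(309 + j37.1)/(75 + j153)

Z_in ≈ 74.6 − j115 Ω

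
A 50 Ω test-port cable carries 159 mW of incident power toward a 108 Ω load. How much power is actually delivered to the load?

Γ = (108 − 50)/(108 + 50) = 0.367
|Γ|² = 0.135
P_refl = |Γ|²·P_inc = 21.4 mW, P_del = (1 − |Γ|²)·P_inc = 138 mW

P_delivered ≈ 138 mW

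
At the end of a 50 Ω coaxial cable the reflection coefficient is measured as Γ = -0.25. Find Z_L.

Z_L ≈ 30 Ω

Z_L = Z_0·(1 + Γ)/(1 − Γ) = 50·(0.75)/(1.25)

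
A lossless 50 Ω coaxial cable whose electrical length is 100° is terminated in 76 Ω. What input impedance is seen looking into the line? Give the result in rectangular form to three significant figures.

Z_in ≈ 33.5 + j4.93 Ω

tan(βl) = tan(100°) = -5.67
Z_in = Z_0·(Z_L + jZ_0·tanβl)/(Z_0 + jZ_L·tanβl)
     = 50·(76 − j284)/(50 − j431)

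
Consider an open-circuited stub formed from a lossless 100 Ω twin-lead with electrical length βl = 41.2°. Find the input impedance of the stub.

Z_in ≈ −j114 Ω

tan(βl) = 0.875
For an open-circuited stub, Z_in = −jZ_0·cot(βl) = −jZ_0/tan(βl)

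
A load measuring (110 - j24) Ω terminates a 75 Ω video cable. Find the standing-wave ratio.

Γ = (Z_L − Z_0)/(Z_L + Z_0) = (35 − j24)/(185 − j24)
|Γ| = 42.4/187 = 0.227
VSWR = (1 + |Γ|)/(1 − |Γ|) = 1.23/0.773

VSWR ≈ 1.59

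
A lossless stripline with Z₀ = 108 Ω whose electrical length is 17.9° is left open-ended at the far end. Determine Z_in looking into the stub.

Z_in ≈ −j334 Ω

tan(βl) = 0.323
For an open-ended stub, Z_in = −jZ_0·cot(βl) = −jZ_0/tan(βl)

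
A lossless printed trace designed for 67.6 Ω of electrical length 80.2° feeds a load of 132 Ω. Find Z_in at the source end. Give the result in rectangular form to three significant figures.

Z_in ≈ 35.4 − j8.55 Ω

tan(βl) = tan(80.2°) = 5.79
Z_in = Z_0·(Z_L + jZ_0·tanβl)/(Z_0 + jZ_L·tanβl)
     = 67.6·(132 + j391)/(67.6 + j764)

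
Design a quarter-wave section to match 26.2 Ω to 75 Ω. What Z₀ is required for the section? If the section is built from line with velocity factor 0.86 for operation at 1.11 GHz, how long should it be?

Z_qwt ≈ 44.3 Ω; length ≈ 5.81 cm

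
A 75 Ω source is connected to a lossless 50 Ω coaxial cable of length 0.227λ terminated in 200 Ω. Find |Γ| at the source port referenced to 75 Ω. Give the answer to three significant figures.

βl = 2π × 0.227 = 81.7°
tan(βl) = 6.87
Z_in = Z_0·(Z_L + jZ_0·tanβl)/(Z_0 + jZ_L·tanβl) = 12.7 − j6.81 Ω
Γ_s = (Z_in − Z_s)/(Z_in + Z_s) = (-62.3 − j6.81)/(87.7 − j6.81), |Γ_s| = 0.712

|Γ| ≈ 0.712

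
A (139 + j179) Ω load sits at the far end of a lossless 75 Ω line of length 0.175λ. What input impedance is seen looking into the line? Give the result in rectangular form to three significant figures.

βl = 2π × 0.175 = 63°
tan(βl) = tan(63°) = 1.96
Z_in = Z_0·(Z_L + jZ_0·tanβl)/(Z_0 + jZ_L·tanβl)
     = 75·(139 + j326)/(-276 + j273)

Z_in ≈ 25.2 − j63.7 Ω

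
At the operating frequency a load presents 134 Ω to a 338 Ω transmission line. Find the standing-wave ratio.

VSWR ≈ 2.52

Γ = (134 − 338)/(134 + 338) = -0.432
VSWR = (1 + 0.432)/(1 − 0.432)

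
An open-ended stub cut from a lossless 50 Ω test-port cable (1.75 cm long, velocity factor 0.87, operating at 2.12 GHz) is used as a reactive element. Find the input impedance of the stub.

λ = v/f = 0.87·c / 2.12 GHz = 0.123 m
βl = 2π·l/λ = 2π × 0.142 = 51.2°
tan(βl) = 1.24
For an open-ended stub, Z_in = −jZ_0·cot(βl) = −jZ_0/tan(βl)

Z_in ≈ −j40.2 Ω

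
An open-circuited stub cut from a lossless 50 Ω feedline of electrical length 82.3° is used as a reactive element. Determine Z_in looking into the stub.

tan(βl) = 7.4
For an open-circuited stub, Z_in = −jZ_0·cot(βl) = −jZ_0/tan(βl)

Z_in ≈ −j6.76 Ω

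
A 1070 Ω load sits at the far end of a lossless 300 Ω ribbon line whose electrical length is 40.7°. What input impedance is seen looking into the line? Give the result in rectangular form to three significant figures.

Z_in ≈ 179 − j290 Ω

tan(βl) = tan(40.7°) = 0.86
Z_in = Z_0·(Z_L + jZ_0·tanβl)/(Z_0 + jZ_L·tanβl)
     = 300·(1070 + j258)/(300 + j920)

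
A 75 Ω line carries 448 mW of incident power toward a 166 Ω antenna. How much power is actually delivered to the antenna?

P_delivered ≈ 384 mW

Γ = (166 − 75)/(166 + 75) = 0.378
|Γ|² = 0.143
P_refl = |Γ|²·P_inc = 63.9 mW, P_del = (1 − |Γ|²)·P_inc = 384 mW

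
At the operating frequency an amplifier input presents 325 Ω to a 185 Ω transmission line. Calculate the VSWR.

Γ = (325 − 185)/(325 + 185) = 0.275
VSWR = (1 + 0.275)/(1 − 0.275)

VSWR ≈ 1.76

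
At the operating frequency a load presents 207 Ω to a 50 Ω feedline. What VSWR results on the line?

VSWR ≈ 4.14

Γ = (207 − 50)/(207 + 50) = 0.611
VSWR = (1 + 0.611)/(1 − 0.611)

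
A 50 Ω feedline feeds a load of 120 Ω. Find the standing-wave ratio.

Γ = (120 − 50)/(120 + 50) = 0.412
VSWR = (1 + 0.412)/(1 − 0.412)

VSWR ≈ 2.4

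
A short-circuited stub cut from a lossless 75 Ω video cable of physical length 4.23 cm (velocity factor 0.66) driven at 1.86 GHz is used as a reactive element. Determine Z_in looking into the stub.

λ = v/f = 0.66·c / 1.86 GHz = 0.106 m
βl = 2π·l/λ = 2π × 0.397 = 143°
tan(βl) = -0.752
For a short-circuited stub, Z_in = jZ_0·tan(βl)

Z_in ≈ −j56.4 Ω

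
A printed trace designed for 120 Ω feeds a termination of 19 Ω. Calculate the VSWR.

VSWR ≈ 6.32

Γ = (19 − 120)/(19 + 120) = -0.727
VSWR = (1 + 0.727)/(1 − 0.727)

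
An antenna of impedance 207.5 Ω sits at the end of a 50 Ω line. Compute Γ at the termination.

Γ = (Z_L − Z_0)/(Z_L + Z_0) = (207.5 − 50)/(207.5 + 50) = 157.5/257.5

Γ = 0.612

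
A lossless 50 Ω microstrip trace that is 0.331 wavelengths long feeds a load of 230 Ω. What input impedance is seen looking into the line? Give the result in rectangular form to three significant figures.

Z_in ≈ 14 + j26.2 Ω

βl = 2π × 0.331 = 119°
tan(βl) = tan(119°) = -1.79
Z_in = Z_0·(Z_L + jZ_0·tanβl)/(Z_0 + jZ_L·tanβl)
     = 50·(230 − j89.6)/(50 − j412)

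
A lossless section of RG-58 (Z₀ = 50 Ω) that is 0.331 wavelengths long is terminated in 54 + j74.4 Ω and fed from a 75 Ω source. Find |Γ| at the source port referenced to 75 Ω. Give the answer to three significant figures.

|Γ| ≈ 0.7

βl = 2π × 0.331 = 119°
tan(βl) = -1.79
Z_in = Z_0·(Z_L + jZ_0·tanβl)/(Z_0 + jZ_L·tanβl) = 13.2 + j2.84 Ω
Γ_s = (Z_in − Z_s)/(Z_in + Z_s) = (-61.8 + j2.84)/(88.2 + j2.84), |Γ_s| = 0.7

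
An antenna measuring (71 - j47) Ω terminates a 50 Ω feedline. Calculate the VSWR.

VSWR ≈ 2.31

Γ = (Z_L − Z_0)/(Z_L + Z_0) = (21 − j47)/(121 − j47)
|Γ| = 51.5/130 = 0.397
VSWR = (1 + |Γ|)/(1 − |Γ|) = 1.4/0.603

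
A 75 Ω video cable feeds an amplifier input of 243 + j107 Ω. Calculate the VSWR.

VSWR ≈ 3.92

Γ = (Z_L − Z_0)/(Z_L + Z_0) = (168 + j107)/(318 + j107)
|Γ| = 199/336 = 0.594
VSWR = (1 + |Γ|)/(1 − |Γ|) = 1.59/0.406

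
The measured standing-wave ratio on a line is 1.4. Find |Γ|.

|Γ| ≈ 0.167

|Γ| = (S − 1)/(S + 1) = (1.4 − 1)/(1.4 + 1) = 0.4/2.4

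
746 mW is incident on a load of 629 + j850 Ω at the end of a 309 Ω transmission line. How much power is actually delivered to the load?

|Γ| = |(320 + j850)/(938 + j850)| = 0.718
|Γ|² = 0.515
P_refl = |Γ|²·P_inc = 384 mW, P_del = (1 − |Γ|²)·P_inc = 362 mW

P_delivered ≈ 362 mW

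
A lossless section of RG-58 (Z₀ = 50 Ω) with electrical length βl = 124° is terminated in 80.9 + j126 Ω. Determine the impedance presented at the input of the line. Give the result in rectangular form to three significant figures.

Z_in ≈ 9.18 + j15.6 Ω

tan(βl) = tan(124°) = -1.48
Z_in = Z_0·(Z_L + jZ_0·tanβl)/(Z_0 + jZ_L·tanβl)
     = 50·(80.9 + j51.9)/(237 − j120)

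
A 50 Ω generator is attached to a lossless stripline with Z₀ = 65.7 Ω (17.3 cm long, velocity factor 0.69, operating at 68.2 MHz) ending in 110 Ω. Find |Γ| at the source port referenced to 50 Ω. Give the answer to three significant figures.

|Γ| ≈ 0.356

λ = v/f = 0.69·c / 68.2 MHz = 3.04 m
βl = 2π·l/λ = 2π × 0.057 = 20.5°
tan(βl) = 0.374
Z_in = Z_0·(Z_L + jZ_0·tanβl)/(Z_0 + jZ_L·tanβl) = 90 − j31.8 Ω
Γ_s = (Z_in − Z_s)/(Z_in + Z_s) = (40 − j31.8)/(140 − j31.8), |Γ_s| = 0.356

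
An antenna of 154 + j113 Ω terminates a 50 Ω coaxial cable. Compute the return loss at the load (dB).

Γ = (104 + j113)/(204 + j113), |Γ| = 0.659
RL = −20·log₁₀|Γ| = −20·log₁₀(0.659)

RL ≈ 3.63 dB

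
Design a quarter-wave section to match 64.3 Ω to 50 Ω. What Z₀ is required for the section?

Z_qwt = √(Z_0·R_L) = √(50 × 64.3) = √3215

Z_qwt ≈ 56.7 Ω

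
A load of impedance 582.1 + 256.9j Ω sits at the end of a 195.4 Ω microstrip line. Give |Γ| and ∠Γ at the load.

Γ ≈ 0.567 ∠ 15.3°

Γ = (Z_L − Z_0)/(Z_L + Z_0) = (386.7 + j256.9)/(777.5 + j256.9)
|Γ| = 464/819 = 0.567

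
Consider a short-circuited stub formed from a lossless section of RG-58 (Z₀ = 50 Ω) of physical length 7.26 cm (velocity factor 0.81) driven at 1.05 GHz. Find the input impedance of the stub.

λ = v/f = 0.81·c / 1.05 GHz = 0.231 m
βl = 2π·l/λ = 2π × 0.314 = 113°
tan(βl) = -2.36
For a short-circuited stub, Z_in = jZ_0·tan(βl)

Z_in ≈ −j118 Ω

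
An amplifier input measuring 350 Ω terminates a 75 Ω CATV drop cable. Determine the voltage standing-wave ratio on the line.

Γ = (350 − 75)/(350 + 75) = 0.647
VSWR = (1 + 0.647)/(1 − 0.647)

VSWR ≈ 4.67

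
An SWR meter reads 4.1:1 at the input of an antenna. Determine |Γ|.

|Γ| ≈ 0.608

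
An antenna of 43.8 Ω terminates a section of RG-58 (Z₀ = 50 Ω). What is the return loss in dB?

Γ = (43.8 − 50)/(43.8 + 50) = -0.0661
RL = −20·log₁₀|Γ| = −20·log₁₀(0.0661)

RL ≈ 23.6 dB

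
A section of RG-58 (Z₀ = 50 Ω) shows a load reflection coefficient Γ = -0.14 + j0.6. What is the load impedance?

Z_L = Z_0·(1 + Γ)/(1 − Γ) = 50·(0.86 + j0.6)/(1.14 − j0.6)

Z_L ≈ 18.7 + j36.2 Ω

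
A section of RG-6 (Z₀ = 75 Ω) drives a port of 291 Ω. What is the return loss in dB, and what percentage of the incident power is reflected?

Γ = (291 − 75)/(291 + 75) = 0.59
RL = −20·log₁₀(0.59) = 4.58 dB
P_refl/P_inc = |Γ|² = 0.348

RL ≈ 4.58 dB; 34.8% of incident power reflected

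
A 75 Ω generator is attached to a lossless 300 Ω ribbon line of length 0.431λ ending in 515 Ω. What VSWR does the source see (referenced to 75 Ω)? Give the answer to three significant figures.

VSWR ≈ 6.1

βl = 2π × 0.431 = 155°
tan(βl) = -0.463
Z_in = Z_0·(Z_L + jZ_0·tanβl)/(Z_0 + jZ_L·tanβl) = 383 + j166 Ω
Γ_s = (Z_in − Z_s)/(Z_in + Z_s) = (308 + j166)/(458 + j166), |Γ_s| = 0.718
VSWR = (1 + |Γ_s|)/(1 − |Γ_s|)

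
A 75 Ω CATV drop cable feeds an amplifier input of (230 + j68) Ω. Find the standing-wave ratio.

Γ = (Z_L − Z_0)/(Z_L + Z_0) = (155 + j68)/(305 + j68)
|Γ| = 169/312 = 0.542
VSWR = (1 + |Γ|)/(1 − |Γ|) = 1.54/0.458

VSWR ≈ 3.36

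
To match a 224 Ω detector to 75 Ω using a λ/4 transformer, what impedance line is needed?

Z_qwt = √(Z_0·R_L) = √(75 × 224) = √16800

Z_qwt ≈ 130 Ω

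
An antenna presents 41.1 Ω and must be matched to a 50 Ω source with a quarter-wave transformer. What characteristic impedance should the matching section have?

Z_qwt ≈ 45.3 Ω

Z_qwt = √(Z_0·R_L) = √(50 × 41.1) = √2055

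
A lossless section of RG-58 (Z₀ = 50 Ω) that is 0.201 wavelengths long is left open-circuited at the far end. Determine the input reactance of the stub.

βl = 2π × 0.201 = 72.4°
tan(βl) = 3.14
For an open-circuited stub, Z_in = −jZ_0·cot(βl) = −jZ_0/tan(βl)

X_in ≈ -15.9 Ω (capacitive)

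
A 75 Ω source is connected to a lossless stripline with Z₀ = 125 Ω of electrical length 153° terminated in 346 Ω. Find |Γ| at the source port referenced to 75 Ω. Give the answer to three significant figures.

tan(βl) = -0.51
Z_in = Z_0·(Z_L + jZ_0·tanβl)/(Z_0 + jZ_L·tanβl) = 146 + j142 Ω
Γ_s = (Z_in − Z_s)/(Z_in + Z_s) = (70.8 + j142)/(221 + j142), |Γ_s| = 0.604

|Γ| ≈ 0.604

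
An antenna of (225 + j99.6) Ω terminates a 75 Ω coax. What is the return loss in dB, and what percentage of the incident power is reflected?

Γ = (150 + j99.6)/(300 + j99.6), |Γ| = 0.57
RL = −20·log₁₀(0.57) = 4.89 dB
P_refl/P_inc = |Γ|² = 0.324

RL ≈ 4.89 dB; 32.4% of incident power reflected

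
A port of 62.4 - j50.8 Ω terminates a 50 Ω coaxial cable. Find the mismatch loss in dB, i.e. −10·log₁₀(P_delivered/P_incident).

mismatch loss ≈ 0.86 dB

Γ = (12.4 − j50.8)/(112.4 − j50.8), |Γ| = 0.424
|Γ|² = 0.18, so P_del/P_inc = 1 − |Γ|² = 0.82
ML = −10·log₁₀(1 − |Γ|²)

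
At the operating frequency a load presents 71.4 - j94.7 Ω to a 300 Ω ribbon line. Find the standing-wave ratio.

VSWR ≈ 4.64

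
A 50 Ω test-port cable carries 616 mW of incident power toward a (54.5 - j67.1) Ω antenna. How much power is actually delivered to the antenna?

P_delivered ≈ 435 mW

|Γ| = |(4.5 − j67.1)/(104.5 − j67.1)| = 0.542
|Γ|² = 0.293
P_refl = |Γ|²·P_inc = 181 mW, P_del = (1 − |Γ|²)·P_inc = 435 mW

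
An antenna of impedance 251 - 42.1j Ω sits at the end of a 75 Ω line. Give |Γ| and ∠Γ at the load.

Γ = (Z_L − Z_0)/(Z_L + Z_0) = (176 − j42.1)/(326 − j42.1)
|Γ| = 181/329 = 0.551

Γ ≈ 0.551 ∠ -6.09°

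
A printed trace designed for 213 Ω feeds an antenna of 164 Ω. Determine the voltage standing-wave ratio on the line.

VSWR ≈ 1.3

Γ = (164 − 213)/(164 + 213) = -0.13
VSWR = (1 + 0.13)/(1 − 0.13)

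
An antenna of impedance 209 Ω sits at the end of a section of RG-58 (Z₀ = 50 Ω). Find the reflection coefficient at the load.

Γ = (Z_L − Z_0)/(Z_L + Z_0) = (209 − 50)/(209 + 50) = 159/259

Γ = 0.614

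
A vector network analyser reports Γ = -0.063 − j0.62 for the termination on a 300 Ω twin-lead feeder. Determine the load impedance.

Z_L = Z_0·(1 + Γ)/(1 − Γ) = 300·(0.937 − j0.62)/(1.06 + j0.62)

Z_L ≈ 121 − j246 Ω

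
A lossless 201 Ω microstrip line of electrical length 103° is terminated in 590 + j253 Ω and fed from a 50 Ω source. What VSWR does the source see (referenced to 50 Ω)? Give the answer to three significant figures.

tan(βl) = -4.33
Z_in = Z_0·(Z_L + jZ_0·tanβl)/(Z_0 + jZ_L·tanβl) = 57.4 + j17.3 Ω
Γ_s = (Z_in − Z_s)/(Z_in + Z_s) = (7.36 + j17.3)/(107 + j17.3), |Γ_s| = 0.173
VSWR = (1 + |Γ_s|)/(1 − |Γ_s|)

VSWR ≈ 1.42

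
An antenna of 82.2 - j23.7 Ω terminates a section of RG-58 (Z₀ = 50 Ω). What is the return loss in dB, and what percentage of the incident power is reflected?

Γ = (32.2 − j23.7)/(132.2 − j23.7), |Γ| = 0.298
RL = −20·log₁₀(0.298) = 10.5 dB
P_refl/P_inc = |Γ|² = 0.0886

RL ≈ 10.5 dB; 8.86% of incident power reflected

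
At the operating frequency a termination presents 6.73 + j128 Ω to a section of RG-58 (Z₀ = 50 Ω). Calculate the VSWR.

VSWR ≈ 56.2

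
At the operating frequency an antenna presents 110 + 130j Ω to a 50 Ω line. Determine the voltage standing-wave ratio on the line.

VSWR ≈ 5.55

Γ = (Z_L − Z_0)/(Z_L + Z_0) = (60 + j130)/(160 + j130)
|Γ| = 143/206 = 0.695
VSWR = (1 + |Γ|)/(1 − |Γ|) = 1.69/0.305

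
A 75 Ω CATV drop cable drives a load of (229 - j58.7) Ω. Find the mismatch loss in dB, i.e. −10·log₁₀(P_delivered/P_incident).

Γ = (154 − j58.7)/(304 − j58.7), |Γ| = 0.532
|Γ|² = 0.283, so P_del/P_inc = 1 − |Γ|² = 0.717
ML = −10·log₁₀(1 − |Γ|²)

mismatch loss ≈ 1.45 dB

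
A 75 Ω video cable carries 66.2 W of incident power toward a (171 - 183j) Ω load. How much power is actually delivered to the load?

|Γ| = |(96 − j183)/(246 − j183)| = 0.674
|Γ|² = 0.454
P_refl = |Γ|²·P_inc = 30.1 W, P_del = (1 − |Γ|²)·P_inc = 36.1 W

P_delivered ≈ 36.1 W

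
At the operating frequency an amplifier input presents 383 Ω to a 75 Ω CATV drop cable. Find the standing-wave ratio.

Γ = (383 − 75)/(383 + 75) = 0.672
VSWR = (1 + 0.672)/(1 − 0.672)

VSWR ≈ 5.11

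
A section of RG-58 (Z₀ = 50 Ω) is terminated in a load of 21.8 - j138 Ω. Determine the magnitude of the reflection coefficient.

Γ = (Z_L − Z_0)/(Z_L + Z_0) = (-28.2 − j138)/(71.8 − j138)
|Γ| = 141/156

|Γ| ≈ 0.905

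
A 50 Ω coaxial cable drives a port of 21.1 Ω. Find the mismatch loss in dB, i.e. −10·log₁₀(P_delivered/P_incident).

mismatch loss ≈ 0.784 dB

Γ = (21.1 − 50)/(21.1 + 50) = -0.406
|Γ|² = 0.165, so P_del/P_inc = 1 − |Γ|² = 0.835
ML = −10·log₁₀(1 − |Γ|²)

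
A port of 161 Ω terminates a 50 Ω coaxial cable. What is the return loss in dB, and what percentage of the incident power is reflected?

Γ = (161 − 50)/(161 + 50) = 0.526
RL = −20·log₁₀(0.526) = 5.58 dB
P_refl/P_inc = |Γ|² = 0.277

RL ≈ 5.58 dB; 27.7% of incident power reflected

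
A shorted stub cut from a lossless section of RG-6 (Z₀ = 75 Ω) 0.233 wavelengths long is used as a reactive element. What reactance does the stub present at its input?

βl = 2π × 0.233 = 83.9°
tan(βl) = 9.33
For a shorted stub, Z_in = jZ_0·tan(βl)

X_in ≈ 699 Ω (inductive)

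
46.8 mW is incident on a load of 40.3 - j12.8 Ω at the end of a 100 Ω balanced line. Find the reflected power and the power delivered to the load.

P_reflected ≈ 8.79 mW; P_delivered ≈ 38 mW

|Γ| = |(-59.7 − j12.8)/(140.3 − j12.8)| = 0.433
|Γ|² = 0.188
P_refl = |Γ|²·P_inc = 8.79 mW, P_del = (1 − |Γ|²)·P_inc = 38 mW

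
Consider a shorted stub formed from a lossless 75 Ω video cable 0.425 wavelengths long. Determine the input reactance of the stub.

βl = 2π × 0.425 = 153°
tan(βl) = -0.51
For a shorted stub, Z_in = jZ_0·tan(βl)

X_in ≈ -38.2 Ω (capacitive)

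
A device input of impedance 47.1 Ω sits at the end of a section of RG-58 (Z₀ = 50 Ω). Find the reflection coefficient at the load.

Γ = (Z_L − Z_0)/(Z_L + Z_0) = (47.1 − 50)/(47.1 + 50) = -2.9/97.1

Γ = -0.0299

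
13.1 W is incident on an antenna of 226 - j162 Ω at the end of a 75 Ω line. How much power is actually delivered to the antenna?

P_delivered ≈ 7.6 W

|Γ| = |(151 − j162)/(301 − j162)| = 0.648
|Γ|² = 0.42
P_refl = |Γ|²·P_inc = 5.5 W, P_del = (1 − |Γ|²)·P_inc = 7.6 W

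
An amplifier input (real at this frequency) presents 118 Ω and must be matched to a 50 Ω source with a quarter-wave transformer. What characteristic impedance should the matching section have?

Z_qwt ≈ 76.8 Ω

Z_qwt = √(Z_0·R_L) = √(50 × 118) = √5900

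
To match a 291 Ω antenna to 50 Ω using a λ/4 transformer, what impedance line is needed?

Z_qwt ≈ 121 Ω

Z_qwt = √(Z_0·R_L) = √(50 × 291) = √14550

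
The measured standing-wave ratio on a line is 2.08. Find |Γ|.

|Γ| ≈ 0.351

|Γ| = (S − 1)/(S + 1) = (2.08 − 1)/(2.08 + 1) = 1.08/3.08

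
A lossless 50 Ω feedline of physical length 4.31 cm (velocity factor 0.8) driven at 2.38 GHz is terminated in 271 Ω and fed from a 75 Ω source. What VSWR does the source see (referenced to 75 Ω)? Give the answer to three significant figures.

VSWR ≈ 4.52

λ = v/f = 0.8·c / 2.38 GHz = 0.101 m
βl = 2π·l/λ = 2π × 0.427 = 154°
tan(βl) = -0.491
Z_in = Z_0·(Z_L + jZ_0·tanβl)/(Z_0 + jZ_L·tanβl) = 41.7 + j86.2 Ω
Γ_s = (Z_in − Z_s)/(Z_in + Z_s) = (-33.3 + j86.2)/(117 + j86.2), |Γ_s| = 0.637
VSWR = (1 + |Γ_s|)/(1 − |Γ_s|)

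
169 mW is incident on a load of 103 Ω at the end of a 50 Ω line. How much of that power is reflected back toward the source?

P_reflected ≈ 20.3 mW

Γ = (103 − 50)/(103 + 50) = 0.346
|Γ|² = 0.12
P_refl = |Γ|²·P_inc = 20.3 mW, P_del = (1 − |Γ|²)·P_inc = 149 mW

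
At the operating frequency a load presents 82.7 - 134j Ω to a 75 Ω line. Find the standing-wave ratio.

VSWR ≈ 4.69

Γ = (Z_L − Z_0)/(Z_L + Z_0) = (7.7 − j134)/(157.7 − j134)
|Γ| = 134/207 = 0.649
VSWR = (1 + |Γ|)/(1 − |Γ|) = 1.65/0.351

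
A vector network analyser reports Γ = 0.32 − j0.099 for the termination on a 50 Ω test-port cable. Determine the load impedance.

Z_L = Z_0·(1 + Γ)/(1 − Γ) = 50·(1.32 − j0.099)/(0.68 + j0.099)

Z_L ≈ 94 − j21 Ω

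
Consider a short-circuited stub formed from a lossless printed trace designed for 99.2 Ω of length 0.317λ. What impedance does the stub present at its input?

βl = 2π × 0.317 = 114°
tan(βl) = -2.23
For a short-circuited stub, Z_in = jZ_0·tan(βl)

Z_in ≈ −j222 Ω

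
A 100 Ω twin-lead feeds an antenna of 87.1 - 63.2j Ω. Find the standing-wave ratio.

VSWR ≈ 1.97

Γ = (Z_L − Z_0)/(Z_L + Z_0) = (-12.9 − j63.2)/(187.1 − j63.2)
|Γ| = 64.5/197 = 0.327
VSWR = (1 + |Γ|)/(1 − |Γ|) = 1.33/0.673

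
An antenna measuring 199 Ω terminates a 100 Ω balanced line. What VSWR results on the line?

Γ = (199 − 100)/(199 + 100) = 0.331
VSWR = (1 + 0.331)/(1 − 0.331)

VSWR ≈ 1.99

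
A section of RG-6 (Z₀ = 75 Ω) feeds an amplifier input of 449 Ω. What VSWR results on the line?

VSWR ≈ 5.99

Γ = (449 − 75)/(449 + 75) = 0.714
VSWR = (1 + 0.714)/(1 − 0.714)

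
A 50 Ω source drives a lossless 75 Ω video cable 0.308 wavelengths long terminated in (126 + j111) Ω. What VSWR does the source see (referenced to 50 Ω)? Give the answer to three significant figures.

VSWR ≈ 2.19

βl = 2π × 0.308 = 111°
tan(βl) = -2.62
Z_in = Z_0·(Z_L + jZ_0·tanβl)/(Z_0 + jZ_L·tanβl) = 23 + j3.17 Ω
Γ_s = (Z_in − Z_s)/(Z_in + Z_s) = (-27 + j3.17)/(73 + j3.17), |Γ_s| = 0.373
VSWR = (1 + |Γ_s|)/(1 − |Γ_s|)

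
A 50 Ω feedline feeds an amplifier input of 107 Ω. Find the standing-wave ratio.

Γ = (107 − 50)/(107 + 50) = 0.363
VSWR = (1 + 0.363)/(1 − 0.363)

VSWR ≈ 2.14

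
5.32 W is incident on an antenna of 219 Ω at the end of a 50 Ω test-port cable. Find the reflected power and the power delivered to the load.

P_reflected ≈ 2.1 W; P_delivered ≈ 3.22 W

Γ = (219 − 50)/(219 + 50) = 0.628
|Γ|² = 0.395
P_refl = |Γ|²·P_inc = 2.1 W, P_del = (1 − |Γ|²)·P_inc = 3.22 W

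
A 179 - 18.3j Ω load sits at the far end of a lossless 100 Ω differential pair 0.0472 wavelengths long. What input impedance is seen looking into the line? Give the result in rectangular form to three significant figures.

βl = 2π × 0.0472 = 17°
tan(βl) = tan(17°) = 0.306
Z_in = Z_0·(Z_L + jZ_0·tanβl)/(Z_0 + jZ_L·tanβl)
     = 100·(179 + j12.3)/(106 + j54.7)

Z_in ≈ 138 − j60.1 Ω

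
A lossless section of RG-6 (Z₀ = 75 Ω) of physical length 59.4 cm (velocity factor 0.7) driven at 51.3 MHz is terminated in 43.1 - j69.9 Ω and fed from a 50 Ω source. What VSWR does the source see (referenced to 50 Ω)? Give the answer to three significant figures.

λ = v/f = 0.7·c / 51.3 MHz = 4.09 m
βl = 2π·l/λ = 2π × 0.145 = 52.2°
tan(βl) = 1.29
Z_in = Z_0·(Z_L + jZ_0·tanβl)/(Z_0 + jZ_L·tanβl) = 21.3 + j5.06 Ω
Γ_s = (Z_in − Z_s)/(Z_in + Z_s) = (-28.7 + j5.06)/(71.3 + j5.06), |Γ_s| = 0.408
VSWR = (1 + |Γ_s|)/(1 − |Γ_s|)

VSWR ≈ 2.38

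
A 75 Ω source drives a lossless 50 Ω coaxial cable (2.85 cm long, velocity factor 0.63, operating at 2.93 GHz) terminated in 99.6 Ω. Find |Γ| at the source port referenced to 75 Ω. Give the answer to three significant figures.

|Γ| ≈ 0.238

λ = v/f = 0.63·c / 2.93 GHz = 0.0645 m
βl = 2π·l/λ = 2π × 0.442 = 159°
tan(βl) = -0.383
Z_in = Z_0·(Z_L + jZ_0·tanβl)/(Z_0 + jZ_L·tanβl) = 72.2 + j35.9 Ω
Γ_s = (Z_in − Z_s)/(Z_in + Z_s) = (-2.78 + j35.9)/(147 + j35.9), |Γ_s| = 0.238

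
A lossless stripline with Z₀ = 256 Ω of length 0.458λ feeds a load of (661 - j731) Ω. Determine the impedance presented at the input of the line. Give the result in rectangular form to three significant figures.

βl = 2π × 0.458 = 165°
tan(βl) = tan(165°) = -0.27
Z_in = Z_0·(Z_L + jZ_0·tanβl)/(Z_0 + jZ_L·tanβl)
     = 256·(661 − j800)/(58.5 − j179)

Z_in ≈ 1320 + j516 Ω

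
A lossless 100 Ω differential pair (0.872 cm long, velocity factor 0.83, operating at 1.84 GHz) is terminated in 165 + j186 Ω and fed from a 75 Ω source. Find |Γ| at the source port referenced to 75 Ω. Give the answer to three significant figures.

|Γ| ≈ 0.69

λ = v/f = 0.83·c / 1.84 GHz = 0.135 m
βl = 2π·l/λ = 2π × 0.0644 = 23.2°
tan(βl) = 0.429
Z_in = Z_0·(Z_L + jZ_0·tanβl)/(Z_0 + jZ_L·tanβl) = 361 − j130 Ω
Γ_s = (Z_in − Z_s)/(Z_in + Z_s) = (286 − j130)/(436 − j130), |Γ_s| = 0.69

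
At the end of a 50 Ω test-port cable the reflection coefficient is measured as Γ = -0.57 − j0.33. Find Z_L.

Z_L = Z_0·(1 + Γ)/(1 − Γ) = 50·(0.43 − j0.33)/(1.57 + j0.33)

Z_L ≈ 11 − j12.8 Ω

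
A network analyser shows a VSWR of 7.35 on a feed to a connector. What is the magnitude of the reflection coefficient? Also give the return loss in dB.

|Γ| = (S − 1)/(S + 1) = (7.35 − 1)/(7.35 + 1) = 6.35/8.35
RL = −20·log₁₀|Γ| = −20·log₁₀(0.76)

|Γ| ≈ 0.76; return loss ≈ 2.38 dB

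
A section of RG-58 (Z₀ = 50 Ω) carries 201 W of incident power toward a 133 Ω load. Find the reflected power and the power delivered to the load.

P_reflected ≈ 41.3 W; P_delivered ≈ 160 W

Γ = (133 − 50)/(133 + 50) = 0.454
|Γ|² = 0.206
P_refl = |Γ|²·P_inc = 41.3 W, P_del = (1 − |Γ|²)·P_inc = 160 W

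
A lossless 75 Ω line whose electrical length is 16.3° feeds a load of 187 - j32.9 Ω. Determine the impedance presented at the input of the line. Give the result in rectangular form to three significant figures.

tan(βl) = tan(16.3°) = 0.292
Z_in = Z_0·(Z_L + jZ_0·tanβl)/(Z_0 + jZ_L·tanβl)
     = 75·(187 − j11)/(84.6 + j54.7)

Z_in ≈ 112 − j82.4 Ω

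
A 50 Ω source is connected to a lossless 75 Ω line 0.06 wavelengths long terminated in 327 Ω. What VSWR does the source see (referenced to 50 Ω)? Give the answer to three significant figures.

VSWR ≈ 6.06

βl = 2π × 0.06 = 21.6°
tan(βl) = 0.396
Z_in = Z_0·(Z_L + jZ_0·tanβl)/(Z_0 + jZ_L·tanβl) = 95 − j134 Ω
Γ_s = (Z_in − Z_s)/(Z_in + Z_s) = (45 − j134)/(145 − j134), |Γ_s| = 0.717
VSWR = (1 + |Γ_s|)/(1 − |Γ_s|)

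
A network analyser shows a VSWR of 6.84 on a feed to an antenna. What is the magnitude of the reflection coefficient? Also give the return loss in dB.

|Γ| ≈ 0.745; return loss ≈ 2.56 dB

|Γ| = (S − 1)/(S + 1) = (6.84 − 1)/(6.84 + 1) = 5.84/7.84
RL = −20·log₁₀|Γ| = −20·log₁₀(0.745)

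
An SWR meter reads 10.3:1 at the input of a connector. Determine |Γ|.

|Γ| ≈ 0.823

|Γ| = (S − 1)/(S + 1) = (10.3 − 1)/(10.3 + 1) = 9.3/11.3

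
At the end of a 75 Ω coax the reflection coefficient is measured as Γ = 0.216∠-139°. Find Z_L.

Z_L = Z_0·(1 + Γ)/(1 − Γ) = 75·(0.837 − j0.142)/(1.16 + j0.142)

Z_L ≈ 52.1 − j15.5 Ω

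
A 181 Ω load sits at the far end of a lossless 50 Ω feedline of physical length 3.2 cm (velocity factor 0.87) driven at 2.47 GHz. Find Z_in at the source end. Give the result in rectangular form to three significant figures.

Z_in ≈ 15.3 + j15.8 Ω

λ = v/f = 0.87·c / 2.47 GHz = 0.106 m
βl = 2π·l/λ = 2π × 0.303 = 109°
tan(βl) = tan(109°) = -2.9
Z_in = Z_0·(Z_L + jZ_0·tanβl)/(Z_0 + jZ_L·tanβl)
     = 50·(181 − j145)/(50 − j525)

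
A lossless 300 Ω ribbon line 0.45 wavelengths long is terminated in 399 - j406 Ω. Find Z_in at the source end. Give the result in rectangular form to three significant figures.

βl = 2π × 0.45 = 162°
tan(βl) = tan(162°) = -0.325
Z_in = Z_0·(Z_L + jZ_0·tanβl)/(Z_0 + jZ_L·tanβl)
     = 300·(399 − j503)/(168 − j130)

Z_in ≈ 881 − j219 Ω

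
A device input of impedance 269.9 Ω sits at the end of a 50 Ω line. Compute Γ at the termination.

Γ = (Z_L − Z_0)/(Z_L + Z_0) = (269.9 − 50)/(269.9 + 50) = 219.9/319.9

Γ = 0.687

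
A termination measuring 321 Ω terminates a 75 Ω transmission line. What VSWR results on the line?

For a purely resistive load, VSWR = R_L/Z_0 or Z_0/R_L (whichever > 1) = 321/75

VSWR ≈ 4.28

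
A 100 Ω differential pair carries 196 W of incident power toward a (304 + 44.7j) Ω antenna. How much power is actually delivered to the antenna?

|Γ| = |(204 + j44.7)/(404 + j44.7)| = 0.514
|Γ|² = 0.264
P_refl = |Γ|²·P_inc = 51.7 W, P_del = (1 − |Γ|²)·P_inc = 144 W

P_delivered ≈ 144 W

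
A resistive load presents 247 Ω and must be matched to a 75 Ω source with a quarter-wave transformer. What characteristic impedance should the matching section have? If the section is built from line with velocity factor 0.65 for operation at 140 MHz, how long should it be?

Z_qwt = √(Z_0·R_L) = √(75 × 247) = √18520
λ = 0.65·c/f = 1.39 m, so l = λ/4 = 0.348 m

Z_qwt ≈ 136 Ω; length ≈ 34.8 cm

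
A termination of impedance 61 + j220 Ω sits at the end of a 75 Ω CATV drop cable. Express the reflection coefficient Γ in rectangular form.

Γ = (Z_L − Z_0)/(Z_L + Z_0) = (-14 + j220)/(136 + j220)

Γ ≈ 0.695 + j0.493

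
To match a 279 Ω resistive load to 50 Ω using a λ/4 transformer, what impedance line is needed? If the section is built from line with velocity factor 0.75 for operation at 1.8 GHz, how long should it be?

Z_qwt = √(Z_0·R_L) = √(50 × 279) = √13950
λ = 0.75·c/f = 0.125 m, so l = λ/4 = 0.0312 m

Z_qwt ≈ 118 Ω; length ≈ 3.12 cm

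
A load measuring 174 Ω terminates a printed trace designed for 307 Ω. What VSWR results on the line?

VSWR ≈ 1.76

For a purely resistive load, VSWR = R_L/Z_0 or Z_0/R_L (whichever > 1) = 307/174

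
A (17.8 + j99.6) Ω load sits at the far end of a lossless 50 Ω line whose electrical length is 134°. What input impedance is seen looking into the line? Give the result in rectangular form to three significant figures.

tan(βl) = tan(134°) = -1.04
Z_in = Z_0·(Z_L + jZ_0·tanβl)/(Z_0 + jZ_L·tanβl)
     = 50·(17.8 + j47.8)/(153 − j18.4)

Z_in ≈ 3.88 + j16.1 Ω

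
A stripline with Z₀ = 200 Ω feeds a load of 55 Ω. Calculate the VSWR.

VSWR ≈ 3.64

Γ = (55 − 200)/(55 + 200) = -0.569
VSWR = (1 + 0.569)/(1 − 0.569)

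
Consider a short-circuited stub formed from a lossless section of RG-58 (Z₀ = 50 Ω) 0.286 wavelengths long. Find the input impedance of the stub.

βl = 2π × 0.286 = 103°
tan(βl) = -4.35
For a short-circuited stub, Z_in = jZ_0·tan(βl)

Z_in ≈ −j217 Ω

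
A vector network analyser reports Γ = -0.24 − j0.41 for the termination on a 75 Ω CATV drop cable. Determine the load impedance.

Z_L ≈ 34 − j36.1 Ω

Z_L = Z_0·(1 + Γ)/(1 − Γ) = 75·(0.76 − j0.41)/(1.24 + j0.41)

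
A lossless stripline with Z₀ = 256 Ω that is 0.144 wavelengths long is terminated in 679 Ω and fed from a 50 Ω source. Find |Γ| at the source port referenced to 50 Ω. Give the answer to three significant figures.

|Γ| ≈ 0.736

βl = 2π × 0.144 = 51.8°
tan(βl) = 1.27
Z_in = Z_0·(Z_L + jZ_0·tanβl)/(Z_0 + jZ_L·tanβl) = 144 − j159 Ω
Γ_s = (Z_in − Z_s)/(Z_in + Z_s) = (93.5 − j159)/(194 − j159), |Γ_s| = 0.736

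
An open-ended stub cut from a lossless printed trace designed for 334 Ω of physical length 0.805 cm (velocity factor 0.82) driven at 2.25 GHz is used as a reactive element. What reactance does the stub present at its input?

λ = v/f = 0.82·c / 2.25 GHz = 0.109 m
βl = 2π·l/λ = 2π × 0.0736 = 26.5°
tan(βl) = 0.499
For an open-ended stub, Z_in = −jZ_0·cot(βl) = −jZ_0/tan(βl)

X_in ≈ -670 Ω (capacitive)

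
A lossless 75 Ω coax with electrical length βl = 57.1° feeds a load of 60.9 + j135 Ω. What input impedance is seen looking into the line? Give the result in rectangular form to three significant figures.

Z_in ≈ 43.4 − j110 Ω

tan(βl) = tan(57.1°) = 1.55
Z_in = Z_0·(Z_L + jZ_0·tanβl)/(Z_0 + jZ_L·tanβl)
     = 75·(60.9 + j251)/(-134 + j94.1)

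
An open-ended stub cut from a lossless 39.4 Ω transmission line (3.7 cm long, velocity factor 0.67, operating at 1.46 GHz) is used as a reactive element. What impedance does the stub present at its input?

Z_in ≈ +j4.66 Ω

λ = v/f = 0.67·c / 1.46 GHz = 0.138 m
βl = 2π·l/λ = 2π × 0.269 = 96.8°
tan(βl) = -8.45
For an open-ended stub, Z_in = −jZ_0·cot(βl) = −jZ_0/tan(βl)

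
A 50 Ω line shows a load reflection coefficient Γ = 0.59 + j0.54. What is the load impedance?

Z_L ≈ 39.2 + j117 Ω

Z_L = Z_0·(1 + Γ)/(1 − Γ) = 50·(1.59 + j0.54)/(0.41 − j0.54)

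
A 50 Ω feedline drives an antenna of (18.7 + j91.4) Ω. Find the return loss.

Γ = (-31.3 + j91.4)/(68.7 + j91.4), |Γ| = 0.845
RL = −20·log₁₀|Γ| = −20·log₁₀(0.845)

RL ≈ 1.46 dB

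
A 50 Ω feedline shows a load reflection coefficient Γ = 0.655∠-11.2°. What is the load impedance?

Z_L ≈ 198 − j88.4 Ω

Z_L = Z_0·(1 + Γ)/(1 − Γ) = 50·(1.64 − j0.127)/(0.357 + j0.127)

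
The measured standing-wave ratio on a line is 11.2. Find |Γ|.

|Γ| ≈ 0.836

|Γ| = (S − 1)/(S + 1) = (11.2 − 1)/(11.2 + 1) = 10.2/12.2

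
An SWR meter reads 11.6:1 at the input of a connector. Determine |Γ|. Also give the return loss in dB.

|Γ| ≈ 0.841; return loss ≈ 1.5 dB

|Γ| = (S − 1)/(S + 1) = (11.6 − 1)/(11.6 + 1) = 10.6/12.6
RL = −20·log₁₀|Γ| = −20·log₁₀(0.841)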